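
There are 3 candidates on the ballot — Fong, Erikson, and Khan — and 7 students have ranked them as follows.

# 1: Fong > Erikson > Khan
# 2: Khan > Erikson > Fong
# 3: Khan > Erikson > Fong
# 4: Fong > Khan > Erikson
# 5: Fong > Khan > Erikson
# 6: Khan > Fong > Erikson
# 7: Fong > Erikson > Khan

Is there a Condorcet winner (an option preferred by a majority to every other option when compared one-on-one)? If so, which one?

Fong

Head-to-head results (7 voters total):
Fong vs Erikson: Fong wins 5–2.
Fong vs Khan: Fong wins 4–3.
Erikson vs Khan: Khan wins 5–2.
Fong beats each rival — Erikson (5–2), Khan (4–3) — so Fong is the Condorcet winner.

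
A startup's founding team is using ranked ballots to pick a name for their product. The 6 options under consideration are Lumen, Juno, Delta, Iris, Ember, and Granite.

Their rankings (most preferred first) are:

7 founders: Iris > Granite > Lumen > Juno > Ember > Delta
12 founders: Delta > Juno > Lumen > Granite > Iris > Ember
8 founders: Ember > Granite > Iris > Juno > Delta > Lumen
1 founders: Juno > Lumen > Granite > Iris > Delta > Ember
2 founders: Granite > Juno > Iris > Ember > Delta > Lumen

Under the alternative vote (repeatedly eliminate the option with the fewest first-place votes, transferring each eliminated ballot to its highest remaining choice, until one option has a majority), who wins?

Round 1: Delta 12, Ember 8, Iris 7, Granite 2, Juno 1, Lumen 0. Lumen has the fewest and is eliminated.
Round 2: Delta 12, Ember 8, Iris 7, Granite 2, Juno 1. Juno has the fewest and is eliminated.
Round 3: Delta 12, Ember 8, Iris 7, Granite 3. Granite has the fewest and is eliminated.
Round 4: Delta 12, Iris 10, Ember 8. Ember has the fewest and is eliminated.
Round 5: Iris 18, Delta 12. Iris has a majority.

Iris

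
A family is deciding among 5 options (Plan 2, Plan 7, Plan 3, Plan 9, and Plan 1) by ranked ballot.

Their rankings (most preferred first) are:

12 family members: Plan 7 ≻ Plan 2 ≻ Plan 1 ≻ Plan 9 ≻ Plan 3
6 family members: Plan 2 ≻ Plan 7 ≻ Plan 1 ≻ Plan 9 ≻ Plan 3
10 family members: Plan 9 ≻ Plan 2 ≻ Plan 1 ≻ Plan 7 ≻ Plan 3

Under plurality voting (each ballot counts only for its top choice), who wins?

First-place vote totals:
  Plan 2: 6
  Plan 7: 12
  Plan 3: 0
  Plan 9: 10
  Plan 1: 0
Plan 7 has the most first-place votes.

Plan 7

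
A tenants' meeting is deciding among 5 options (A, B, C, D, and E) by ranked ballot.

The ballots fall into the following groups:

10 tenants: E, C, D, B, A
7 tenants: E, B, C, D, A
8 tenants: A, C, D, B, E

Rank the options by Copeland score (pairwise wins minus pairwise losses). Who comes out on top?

Pairwise results:
  A vs B: B wins 17–8.
  A vs C: C wins 17–8.
  A vs D: D wins 17–8.
  A vs E: E wins 17–8.
  B vs C: C wins 18–7.
  B vs D: D wins 18–7.
  B vs E: E wins 17–8.
  C vs D: C wins 25–0.
  C vs E: E wins 17–8.
  D vs E: E wins 17–8.
Copeland scores (wins − losses):
  A: 0 − 4 = -4
  B: 1 − 3 = -2
  C: 3 − 1 = 2
  D: 2 − 2 = 0
  E: 4 − 0 = 4
E has the best Copeland score.

E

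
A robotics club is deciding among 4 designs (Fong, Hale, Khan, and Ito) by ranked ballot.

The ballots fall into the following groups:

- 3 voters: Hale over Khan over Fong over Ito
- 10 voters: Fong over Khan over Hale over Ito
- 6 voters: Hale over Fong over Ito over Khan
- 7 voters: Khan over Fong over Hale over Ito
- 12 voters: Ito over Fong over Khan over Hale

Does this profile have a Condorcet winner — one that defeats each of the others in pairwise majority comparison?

Head-to-head results (38 voters total):
Fong vs Hale: Fong wins 29–9.
Fong vs Khan: Fong wins 28–10.
Fong vs Ito: Fong wins 26–12.
Hale vs Khan: Khan wins 29–9.
Hale vs Ito: Hale wins 26–12.
Khan vs Ito: Khan wins 20–18.
Fong beats each rival — Hale (29–9), Khan (28–10), Ito (26–12) — so Fong is the Condorcet winner.

Yes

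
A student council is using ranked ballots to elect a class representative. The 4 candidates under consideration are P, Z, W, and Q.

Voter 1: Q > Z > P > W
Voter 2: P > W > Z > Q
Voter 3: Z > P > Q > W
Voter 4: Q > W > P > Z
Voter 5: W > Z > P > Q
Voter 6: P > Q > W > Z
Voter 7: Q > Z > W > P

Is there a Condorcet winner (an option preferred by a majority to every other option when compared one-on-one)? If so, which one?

Head-to-head results (7 voters total):
P vs Z: Z wins 4–3.
P vs W: P wins 4–3.
P vs Q: P wins 4–3.
Z vs W: W wins 4–3.
Z vs Q: Q wins 4–3.
W vs Q: Q wins 5–2.
No candidate beats all others: P beats W beats Z beats P, a majority cycle.

There is no Condorcet winner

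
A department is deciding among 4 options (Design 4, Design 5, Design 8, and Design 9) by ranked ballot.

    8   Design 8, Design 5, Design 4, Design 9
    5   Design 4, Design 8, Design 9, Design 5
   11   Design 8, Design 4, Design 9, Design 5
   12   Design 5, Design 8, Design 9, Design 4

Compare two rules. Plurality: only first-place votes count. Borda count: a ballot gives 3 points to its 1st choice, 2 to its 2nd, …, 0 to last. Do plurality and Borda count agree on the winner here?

Plurality first-place counts: Design 4 5, Design 5 12, Design 8 19, Design 9 0 → Design 8.
Borda totals: Design 4 45, Design 5 52, Design 8 91, Design 9 28 → Design 8.
The two rules agree on Design 8.

Yes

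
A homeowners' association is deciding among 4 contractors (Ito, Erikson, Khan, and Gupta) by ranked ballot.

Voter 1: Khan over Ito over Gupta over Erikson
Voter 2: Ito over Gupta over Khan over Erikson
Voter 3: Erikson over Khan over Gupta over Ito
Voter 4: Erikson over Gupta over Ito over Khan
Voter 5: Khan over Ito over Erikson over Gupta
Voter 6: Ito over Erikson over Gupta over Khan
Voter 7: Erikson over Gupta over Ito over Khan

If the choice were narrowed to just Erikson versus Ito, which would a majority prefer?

Ballots ranking Erikson above Ito: 3.
Ballots ranking Ito above Erikson: 4.
Ito wins the head-to-head, 4–3.

Ito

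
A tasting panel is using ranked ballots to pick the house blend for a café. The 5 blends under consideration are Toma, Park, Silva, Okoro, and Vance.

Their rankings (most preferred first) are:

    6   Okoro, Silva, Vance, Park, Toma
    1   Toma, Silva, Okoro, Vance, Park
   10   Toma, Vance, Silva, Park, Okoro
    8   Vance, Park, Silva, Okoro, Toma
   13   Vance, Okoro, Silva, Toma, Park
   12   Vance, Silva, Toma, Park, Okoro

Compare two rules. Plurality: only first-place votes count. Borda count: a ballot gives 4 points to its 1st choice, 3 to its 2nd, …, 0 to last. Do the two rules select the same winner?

Yes

Plurality first-place counts: Toma 11, Park 0, Silva 0, Okoro 6, Vance 33 → Vance.
Borda totals: Toma 81, Park 52, Silva 119, Okoro 73, Vance 175 → Vance.
The two rules agree on Vance.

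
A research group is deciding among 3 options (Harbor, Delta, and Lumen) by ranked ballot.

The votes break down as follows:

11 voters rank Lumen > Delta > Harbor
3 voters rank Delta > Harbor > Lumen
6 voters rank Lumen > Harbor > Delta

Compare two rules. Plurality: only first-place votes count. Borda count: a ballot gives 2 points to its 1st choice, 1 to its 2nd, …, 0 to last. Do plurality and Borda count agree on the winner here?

Yes

Plurality first-place counts: Harbor 0, Delta 3, Lumen 17 → Lumen.
Borda totals: Harbor 9, Delta 17, Lumen 34 → Lumen.
The two rules agree on Lumen.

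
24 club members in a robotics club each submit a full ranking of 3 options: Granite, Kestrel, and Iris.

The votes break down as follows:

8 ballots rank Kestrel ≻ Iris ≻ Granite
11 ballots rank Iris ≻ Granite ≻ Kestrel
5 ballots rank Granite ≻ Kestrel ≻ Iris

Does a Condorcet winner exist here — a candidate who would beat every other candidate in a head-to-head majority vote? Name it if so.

Head-to-head results (24 voters total):
Granite vs Kestrel: Granite wins 16–8.
Granite vs Iris: Iris wins 19–5.
Kestrel vs Iris: Kestrel wins 13–11.
No candidate beats all others: Granite beats Kestrel beats Iris beats Granite, a majority cycle.

There is no Condorcet winner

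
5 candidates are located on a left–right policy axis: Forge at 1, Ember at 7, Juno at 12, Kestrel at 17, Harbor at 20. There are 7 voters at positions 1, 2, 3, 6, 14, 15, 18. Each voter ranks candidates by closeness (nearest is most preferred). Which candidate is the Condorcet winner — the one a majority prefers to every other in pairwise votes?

With single-peaked preferences on a line, the Condorcet winner is the candidate closest to the median voter.
The median voter (position 6) is closest to Ember at 7.
Check: Ember vs Kestrel — voters closer to Ember: 4 of 7.

Ember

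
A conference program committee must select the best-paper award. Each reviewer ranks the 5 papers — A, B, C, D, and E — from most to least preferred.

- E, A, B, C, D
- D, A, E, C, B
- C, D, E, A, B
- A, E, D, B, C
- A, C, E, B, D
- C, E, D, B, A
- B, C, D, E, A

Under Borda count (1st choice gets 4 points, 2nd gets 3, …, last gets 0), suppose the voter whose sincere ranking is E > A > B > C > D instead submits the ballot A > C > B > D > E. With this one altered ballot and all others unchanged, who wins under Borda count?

Borda totals with the altered ballot: A 16, B 9, C 18, D 14, E 13.
The switch changes the winner from E to C.

C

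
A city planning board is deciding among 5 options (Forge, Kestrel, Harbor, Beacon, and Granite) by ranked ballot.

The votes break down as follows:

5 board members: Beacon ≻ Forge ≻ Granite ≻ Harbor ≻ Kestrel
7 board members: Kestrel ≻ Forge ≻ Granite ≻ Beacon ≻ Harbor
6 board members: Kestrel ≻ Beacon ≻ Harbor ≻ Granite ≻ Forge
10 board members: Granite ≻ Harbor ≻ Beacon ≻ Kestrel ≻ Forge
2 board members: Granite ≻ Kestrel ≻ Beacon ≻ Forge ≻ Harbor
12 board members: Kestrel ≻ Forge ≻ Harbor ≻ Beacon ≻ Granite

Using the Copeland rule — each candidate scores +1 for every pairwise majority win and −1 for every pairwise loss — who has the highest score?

Kestrel

Pairwise results:
  Forge vs Kestrel: Kestrel wins 37–5.
  Forge vs Harbor: Forge wins 26–16.
  Forge vs Beacon: Beacon wins 23–19.
  Forge vs Granite: Forge wins 24–18.
  Kestrel vs Harbor: Kestrel wins 27–15.
  Kestrel vs Beacon: Kestrel wins 27–15.
  Kestrel vs Granite: Kestrel wins 25–17.
  Harbor vs Beacon: Harbor wins 22–20.
  Harbor vs Granite: Granite wins 24–18.
  Beacon vs Granite: Beacon wins 23–19.
Copeland scores (wins − losses):
  Forge: 2 − 2 = 0
  Kestrel: 4 − 0 = 4
  Harbor: 1 − 3 = -2
  Beacon: 2 − 2 = 0
  Granite: 1 − 3 = -2
Kestrel has the best Copeland score.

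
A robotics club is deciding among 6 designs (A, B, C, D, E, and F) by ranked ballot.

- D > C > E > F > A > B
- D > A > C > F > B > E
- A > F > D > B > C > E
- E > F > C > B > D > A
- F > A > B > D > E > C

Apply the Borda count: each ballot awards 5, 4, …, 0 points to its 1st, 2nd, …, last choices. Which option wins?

Borda scores:
  A: 1 + 4 + 5 + 0 + 4 = 14
  B: 0 + 1 + 2 + 2 + 3 = 8
  C: 4 + 3 + 1 + 3 + 0 = 11
  D: 5 + 5 + 3 + 1 + 2 = 16
  E: 3 + 0 + 0 + 5 + 1 = 9
  F: 2 + 2 + 4 + 4 + 5 = 17
F has the highest total.

F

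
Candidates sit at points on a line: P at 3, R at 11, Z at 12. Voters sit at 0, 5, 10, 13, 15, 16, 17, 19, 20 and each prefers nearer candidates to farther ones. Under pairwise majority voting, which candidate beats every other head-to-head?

Z

With single-peaked preferences on a line, the Condorcet winner is the candidate closest to the median voter.
The median voter (position 15) is closest to Z at 12.
Check: Z vs R — voters closer to Z: 6 of 9.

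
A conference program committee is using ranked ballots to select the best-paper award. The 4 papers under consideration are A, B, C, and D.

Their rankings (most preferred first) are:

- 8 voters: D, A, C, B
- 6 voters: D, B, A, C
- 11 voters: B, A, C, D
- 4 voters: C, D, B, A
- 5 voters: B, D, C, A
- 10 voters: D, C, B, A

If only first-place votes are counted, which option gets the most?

First-place vote totals:
  A: 0
  B: 16
  C: 4
  D: 24
D has the most first-place votes.

D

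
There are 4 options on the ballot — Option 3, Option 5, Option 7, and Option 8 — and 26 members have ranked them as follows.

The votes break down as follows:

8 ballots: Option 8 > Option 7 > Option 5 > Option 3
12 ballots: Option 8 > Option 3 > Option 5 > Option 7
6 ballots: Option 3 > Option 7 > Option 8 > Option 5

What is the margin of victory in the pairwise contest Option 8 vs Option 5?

Ballots ranking Option 8 above Option 5: 8+12+6 = 26.
Ballots ranking Option 5 above Option 8: 0.
Option 8 wins 26–0, a margin of 26.

26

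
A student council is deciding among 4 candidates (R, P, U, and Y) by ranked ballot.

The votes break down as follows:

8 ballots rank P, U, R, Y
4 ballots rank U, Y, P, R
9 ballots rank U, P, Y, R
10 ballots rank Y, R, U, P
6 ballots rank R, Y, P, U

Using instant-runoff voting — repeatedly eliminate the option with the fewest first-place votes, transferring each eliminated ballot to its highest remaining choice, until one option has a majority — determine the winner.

Round 1: U 13, Y 10, P 8, R 6. R has the fewest and is eliminated.
Round 2: Y 16, U 13, P 8. P has the fewest and is eliminated.
Round 3: U 21, Y 16. U has a majority.

U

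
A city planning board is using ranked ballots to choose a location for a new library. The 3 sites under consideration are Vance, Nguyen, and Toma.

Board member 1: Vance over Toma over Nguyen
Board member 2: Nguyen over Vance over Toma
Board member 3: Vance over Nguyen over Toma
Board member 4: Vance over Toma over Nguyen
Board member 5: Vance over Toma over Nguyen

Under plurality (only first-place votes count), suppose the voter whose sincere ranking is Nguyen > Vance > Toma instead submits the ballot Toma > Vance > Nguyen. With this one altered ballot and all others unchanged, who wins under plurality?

First-place totals with the altered ballot: Vance 4, Nguyen 0, Toma 1.
The winner is unchanged: still Vance.

Vance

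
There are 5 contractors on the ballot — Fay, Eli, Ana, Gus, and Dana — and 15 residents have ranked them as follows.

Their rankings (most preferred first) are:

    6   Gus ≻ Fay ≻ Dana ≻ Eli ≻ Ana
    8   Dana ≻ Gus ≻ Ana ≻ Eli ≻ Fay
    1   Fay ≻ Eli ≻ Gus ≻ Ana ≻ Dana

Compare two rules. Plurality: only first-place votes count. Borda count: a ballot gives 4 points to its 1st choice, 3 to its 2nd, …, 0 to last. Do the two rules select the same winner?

Plurality first-place counts: Fay 1, Eli 0, Ana 0, Gus 6, Dana 8 → Dana.
Borda totals: Fay 22, Eli 17, Ana 17, Gus 50, Dana 44 → Gus.
The two rules disagree: plurality picks Dana, Borda picks Gus.

No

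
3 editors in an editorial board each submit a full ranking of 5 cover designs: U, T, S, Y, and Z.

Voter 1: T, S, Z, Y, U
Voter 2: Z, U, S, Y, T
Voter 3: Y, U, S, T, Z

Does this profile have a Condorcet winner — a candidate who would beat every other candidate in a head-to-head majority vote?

Head-to-head results (3 voters total):
U vs T: U wins 2–1.
U vs S: U wins 2–1.
U vs Y: Y wins 2–1.
U vs Z: Z wins 2–1.
T vs S: S wins 2–1.
T vs Y: Y wins 2–1.
T vs Z: T wins 2–1.
S vs Y: S wins 2–1.
S vs Z: S wins 2–1.
Y vs Z: Z wins 2–1.
No candidate beats all others: U beats T beats Z beats U, a majority cycle.

No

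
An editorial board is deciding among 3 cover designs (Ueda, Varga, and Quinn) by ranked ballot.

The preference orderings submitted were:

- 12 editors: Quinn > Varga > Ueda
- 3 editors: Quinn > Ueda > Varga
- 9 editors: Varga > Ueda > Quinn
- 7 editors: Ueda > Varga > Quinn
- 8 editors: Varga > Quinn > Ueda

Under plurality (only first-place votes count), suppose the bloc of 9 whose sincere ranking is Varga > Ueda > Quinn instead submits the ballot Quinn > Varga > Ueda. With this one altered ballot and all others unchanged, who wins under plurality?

First-place totals with the altered ballot: Ueda 7, Varga 8, Quinn 24.
The switch changes the winner from Varga to Quinn.

Quinn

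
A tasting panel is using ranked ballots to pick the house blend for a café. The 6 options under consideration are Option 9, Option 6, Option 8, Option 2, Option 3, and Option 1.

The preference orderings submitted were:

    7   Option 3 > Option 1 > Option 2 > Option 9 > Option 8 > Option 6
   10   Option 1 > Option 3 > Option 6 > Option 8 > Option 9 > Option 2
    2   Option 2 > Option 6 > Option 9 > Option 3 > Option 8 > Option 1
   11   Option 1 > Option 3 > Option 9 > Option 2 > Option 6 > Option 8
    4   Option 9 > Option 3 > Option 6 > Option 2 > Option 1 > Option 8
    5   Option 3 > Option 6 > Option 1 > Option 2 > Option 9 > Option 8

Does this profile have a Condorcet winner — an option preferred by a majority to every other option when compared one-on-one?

Head-to-head results (39 voters total):
Option 9 vs Option 6: Option 9 wins 22–17.
Option 9 vs Option 8: Option 9 wins 29–10.
Option 9 vs Option 2: Option 9 wins 25–14.
Option 9 vs Option 3: Option 3 wins 33–6.
Option 9 vs Option 1: Option 1 wins 33–6.
Option 6 vs Option 8: Option 6 wins 32–7.
Option 6 vs Option 2: Option 2 wins 20–19.
Option 6 vs Option 3: Option 3 wins 37–2.
Option 6 vs Option 1: Option 1 wins 28–11.
Option 8 vs Option 2: Option 2 wins 29–10.
Option 8 vs Option 3: Option 3 wins 39–0.
Option 8 vs Option 1: Option 1 wins 37–2.
Option 2 vs Option 3: Option 3 wins 37–2.
Option 2 vs Option 1: Option 1 wins 33–6.
Option 3 vs Option 1: Option 1 wins 21–18.
Option 1 beats each rival — Option 9 (33–6), Option 6 (28–11), Option 8 (37–2), Option 2 (33–6), Option 3 (21–18) — so Option 1 is the Condorcet winner.

Yes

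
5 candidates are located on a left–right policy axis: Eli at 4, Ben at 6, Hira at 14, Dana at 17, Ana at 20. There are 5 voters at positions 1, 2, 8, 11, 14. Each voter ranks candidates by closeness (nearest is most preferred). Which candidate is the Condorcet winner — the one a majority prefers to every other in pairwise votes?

With single-peaked preferences on a line, the Condorcet winner is the candidate closest to the median voter.
The median voter (position 8) is closest to Ben at 6.
Check: Ben vs Hira — voters closer to Ben: 3 of 5.

Ben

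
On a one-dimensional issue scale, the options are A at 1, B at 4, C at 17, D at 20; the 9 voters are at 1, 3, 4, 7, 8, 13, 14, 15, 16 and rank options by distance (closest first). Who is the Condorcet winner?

B

With single-peaked preferences on a line, the Condorcet winner is the candidate closest to the median voter.
The median voter (position 8) is closest to B at 4.
Check: B vs D — voters closer to B: 5 of 9.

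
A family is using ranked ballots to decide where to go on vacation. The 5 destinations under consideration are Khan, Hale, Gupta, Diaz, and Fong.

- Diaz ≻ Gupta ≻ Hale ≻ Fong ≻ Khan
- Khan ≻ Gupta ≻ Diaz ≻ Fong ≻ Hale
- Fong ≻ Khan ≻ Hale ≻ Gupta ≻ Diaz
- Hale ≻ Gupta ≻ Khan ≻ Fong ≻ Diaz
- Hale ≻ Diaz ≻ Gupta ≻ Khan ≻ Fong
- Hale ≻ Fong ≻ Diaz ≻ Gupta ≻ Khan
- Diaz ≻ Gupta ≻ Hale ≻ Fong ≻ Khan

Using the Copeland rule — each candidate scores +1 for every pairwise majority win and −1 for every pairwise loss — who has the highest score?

Pairwise results:
  Khan vs Hale: Hale wins 5–2.
  Khan vs Gupta: Gupta wins 5–2.
  Khan vs Diaz: Diaz wins 4–3.
  Khan vs Fong: Fong wins 4–3.
  Hale vs Gupta: Hale wins 4–3.
  Hale vs Diaz: Hale wins 4–3.
  Hale vs Fong: Hale wins 5–2.
  Gupta vs Diaz: Diaz wins 4–3.
  Gupta vs Fong: Gupta wins 5–2.
  Diaz vs Fong: Diaz wins 4–3.
Copeland scores (wins − losses):
  Khan: 0 − 4 = -4
  Hale: 4 − 0 = 4
  Gupta: 2 − 2 = 0
  Diaz: 3 − 1 = 2
  Fong: 1 − 3 = -2
Hale has the best Copeland score.

Hale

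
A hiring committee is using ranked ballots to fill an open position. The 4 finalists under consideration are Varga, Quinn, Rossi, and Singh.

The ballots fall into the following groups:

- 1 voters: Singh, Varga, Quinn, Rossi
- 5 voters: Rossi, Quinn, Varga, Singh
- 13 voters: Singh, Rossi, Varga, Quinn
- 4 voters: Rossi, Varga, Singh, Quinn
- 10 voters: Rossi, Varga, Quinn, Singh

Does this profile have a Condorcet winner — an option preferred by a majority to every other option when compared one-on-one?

Head-to-head results (33 voters total):
Varga vs Quinn: Varga wins 28–5.
Varga vs Rossi: Rossi wins 32–1.
Varga vs Singh: Varga wins 19–14.
Quinn vs Rossi: Rossi wins 32–1.
Quinn vs Singh: Singh wins 18–15.
Rossi vs Singh: Rossi wins 19–14.
Rossi beats each rival — Varga (32–1), Quinn (32–1), Singh (19–14) — so Rossi is the Condorcet winner.

Yes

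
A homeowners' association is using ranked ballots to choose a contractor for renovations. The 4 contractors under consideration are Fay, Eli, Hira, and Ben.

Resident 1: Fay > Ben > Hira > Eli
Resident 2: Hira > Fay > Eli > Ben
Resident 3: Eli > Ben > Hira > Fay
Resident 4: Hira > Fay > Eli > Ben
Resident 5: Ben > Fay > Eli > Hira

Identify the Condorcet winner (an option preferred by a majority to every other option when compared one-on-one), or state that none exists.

Head-to-head results (5 voters total):
Fay vs Eli: Fay wins 4–1.
Fay vs Hira: Hira wins 3–2.
Fay vs Ben: Fay wins 3–2.
Eli vs Hira: Hira wins 3–2.
Eli vs Ben: Eli wins 3–2.
Hira vs Ben: Ben wins 3–2.
No candidate beats all others: Fay beats Ben beats Hira beats Fay, a majority cycle.

There is no Condorcet winner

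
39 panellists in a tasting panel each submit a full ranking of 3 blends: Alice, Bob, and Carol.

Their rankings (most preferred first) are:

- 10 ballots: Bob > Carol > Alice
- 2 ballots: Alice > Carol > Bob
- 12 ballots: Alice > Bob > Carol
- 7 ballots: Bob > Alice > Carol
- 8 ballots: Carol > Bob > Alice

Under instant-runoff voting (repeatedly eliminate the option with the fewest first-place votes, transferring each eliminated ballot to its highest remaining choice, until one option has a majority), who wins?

Round 1: Bob 17, Alice 14, Carol 8. Carol has the fewest and is eliminated.
Round 2: Bob 25, Alice 14. Bob has a majority.

Bob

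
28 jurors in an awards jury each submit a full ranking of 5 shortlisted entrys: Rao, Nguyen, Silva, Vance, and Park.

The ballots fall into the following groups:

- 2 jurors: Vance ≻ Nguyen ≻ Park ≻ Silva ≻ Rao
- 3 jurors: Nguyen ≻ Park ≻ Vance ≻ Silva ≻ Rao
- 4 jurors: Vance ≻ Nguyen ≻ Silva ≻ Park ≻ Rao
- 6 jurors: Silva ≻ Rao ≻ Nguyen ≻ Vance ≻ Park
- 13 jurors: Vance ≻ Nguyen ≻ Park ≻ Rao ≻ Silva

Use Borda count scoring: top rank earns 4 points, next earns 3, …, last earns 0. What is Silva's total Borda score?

Borda scores:
  Rao: 2·0 + 3·0 + 4·0 + 6·3 + 13·1 = 31
  Nguyen: 2·3 + 3·4 + 4·3 + 6·2 + 13·3 = 81
  Silva: 2·1 + 3·1 + 4·2 + 6·4 + 13·0 = 37
  Vance: 2·4 + 3·2 + 4·4 + 6·1 + 13·4 = 88
  Park: 2·2 + 3·3 + 4·1 + 6·0 + 13·2 = 43

37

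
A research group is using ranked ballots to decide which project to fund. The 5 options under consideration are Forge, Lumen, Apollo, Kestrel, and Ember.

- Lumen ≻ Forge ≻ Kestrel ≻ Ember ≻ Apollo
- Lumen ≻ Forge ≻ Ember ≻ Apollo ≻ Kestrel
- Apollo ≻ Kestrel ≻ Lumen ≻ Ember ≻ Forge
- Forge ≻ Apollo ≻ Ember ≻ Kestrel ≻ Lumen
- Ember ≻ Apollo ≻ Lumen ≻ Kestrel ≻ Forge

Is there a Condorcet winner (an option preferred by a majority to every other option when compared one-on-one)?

No

Head-to-head results (5 voters total):
Forge vs Lumen: Lumen wins 4–1.
Forge vs Apollo: Forge wins 3–2.
Forge vs Kestrel: Forge wins 3–2.
Forge vs Ember: Forge wins 3–2.
Lumen vs Apollo: Apollo wins 3–2.
Lumen vs Kestrel: Lumen wins 3–2.
Lumen vs Ember: Lumen wins 3–2.
Apollo vs Kestrel: Apollo wins 4–1.
Apollo vs Ember: Ember wins 3–2.
Kestrel vs Ember: Ember wins 3–2.
No candidate beats all others: Forge beats Apollo beats Lumen beats Forge, a majority cycle.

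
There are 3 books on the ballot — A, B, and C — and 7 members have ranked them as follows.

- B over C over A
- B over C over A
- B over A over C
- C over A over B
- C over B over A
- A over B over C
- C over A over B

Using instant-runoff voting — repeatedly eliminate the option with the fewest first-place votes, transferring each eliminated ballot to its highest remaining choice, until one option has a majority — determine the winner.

B

Round 1: B 3, C 3, A 1. A has the fewest and is eliminated.
Round 2: B 4, C 3. B has a majority.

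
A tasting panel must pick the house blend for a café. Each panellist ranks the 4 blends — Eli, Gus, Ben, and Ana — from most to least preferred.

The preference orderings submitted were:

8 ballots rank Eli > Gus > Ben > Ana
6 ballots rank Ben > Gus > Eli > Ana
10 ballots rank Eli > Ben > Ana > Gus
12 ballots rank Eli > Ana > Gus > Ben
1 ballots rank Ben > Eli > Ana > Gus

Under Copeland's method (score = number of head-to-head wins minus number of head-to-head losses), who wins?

Eli

Pairwise results:
  Eli vs Gus: Eli wins 31–6.
  Eli vs Ben: Eli wins 30–7.
  Eli vs Ana: Eli wins 37–0.
  Gus vs Ben: Gus wins 20–17.
  Gus vs Ana: Ana wins 23–14.
  Ben vs Ana: Ben wins 25–12.
Copeland scores (wins − losses):
  Eli: 3 − 0 = 3
  Gus: 1 − 2 = -1
  Ben: 1 − 2 = -1
  Ana: 1 − 2 = -1
Eli has the best Copeland score.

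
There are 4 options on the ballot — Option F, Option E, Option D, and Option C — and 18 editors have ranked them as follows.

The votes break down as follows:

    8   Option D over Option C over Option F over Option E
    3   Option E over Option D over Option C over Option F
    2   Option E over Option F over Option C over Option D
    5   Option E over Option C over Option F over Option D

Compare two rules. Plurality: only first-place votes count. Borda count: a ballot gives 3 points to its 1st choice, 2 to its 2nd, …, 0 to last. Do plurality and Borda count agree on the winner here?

No

Plurality first-place counts: Option F 0, Option E 10, Option D 8, Option C 0 → Option E.
Borda totals: Option F 17, Option E 30, Option D 30, Option C 31 → Option C.
The two rules disagree: plurality picks Option E, Borda picks Option C.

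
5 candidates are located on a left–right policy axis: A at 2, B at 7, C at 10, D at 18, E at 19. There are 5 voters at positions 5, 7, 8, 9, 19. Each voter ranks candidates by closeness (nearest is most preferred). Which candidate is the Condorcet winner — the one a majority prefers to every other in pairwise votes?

B

With single-peaked preferences on a line, the Condorcet winner is the candidate closest to the median voter.
The median voter (position 8) is closest to B at 7.
Check: B vs C — voters closer to B: 3 of 5.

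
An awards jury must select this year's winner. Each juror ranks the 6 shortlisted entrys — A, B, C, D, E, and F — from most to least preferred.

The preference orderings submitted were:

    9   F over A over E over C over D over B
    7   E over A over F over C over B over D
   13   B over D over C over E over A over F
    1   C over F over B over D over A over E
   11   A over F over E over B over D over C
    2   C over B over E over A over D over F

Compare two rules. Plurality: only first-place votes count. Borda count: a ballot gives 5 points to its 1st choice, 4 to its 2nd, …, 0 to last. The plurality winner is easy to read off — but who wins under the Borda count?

A

Plurality first-place counts: A 11, B 13, C 3, D 0, E 7, F 9 → B.
Borda totals: A 137, B 105, C 86, D 76, E 127, F 114 → A.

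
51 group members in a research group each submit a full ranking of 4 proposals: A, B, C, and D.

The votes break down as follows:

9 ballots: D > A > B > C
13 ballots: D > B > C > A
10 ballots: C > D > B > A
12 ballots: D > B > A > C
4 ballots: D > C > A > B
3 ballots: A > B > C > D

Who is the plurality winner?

D

First-place vote totals:
  A: 3
  B: 0
  C: 10
  D: 38
D has the most first-place votes.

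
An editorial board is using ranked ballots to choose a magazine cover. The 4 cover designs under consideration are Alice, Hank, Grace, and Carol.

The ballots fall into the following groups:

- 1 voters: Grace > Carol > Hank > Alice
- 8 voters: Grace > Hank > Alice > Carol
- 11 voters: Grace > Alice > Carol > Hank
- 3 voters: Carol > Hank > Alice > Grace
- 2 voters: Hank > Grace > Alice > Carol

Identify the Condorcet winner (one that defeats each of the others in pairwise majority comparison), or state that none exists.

Grace

Head-to-head results (25 voters total):
Alice vs Hank: Hank wins 14–11.
Alice vs Grace: Grace wins 22–3.
Alice vs Carol: Alice wins 21–4.
Hank vs Grace: Grace wins 20–5.
Hank vs Carol: Carol wins 15–10.
Grace vs Carol: Grace wins 22–3.
Grace beats each rival — Alice (22–3), Hank (20–5), Carol (22–3) — so Grace is the Condorcet winner.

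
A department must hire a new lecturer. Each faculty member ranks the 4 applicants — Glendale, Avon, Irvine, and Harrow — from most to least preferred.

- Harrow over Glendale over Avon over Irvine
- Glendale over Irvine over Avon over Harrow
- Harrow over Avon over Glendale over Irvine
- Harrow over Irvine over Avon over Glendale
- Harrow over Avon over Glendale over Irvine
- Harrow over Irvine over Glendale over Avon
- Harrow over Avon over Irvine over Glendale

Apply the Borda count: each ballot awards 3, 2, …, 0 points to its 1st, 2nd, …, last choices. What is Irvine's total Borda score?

Borda scores:
  Glendale: 2 + 3 + 1 + 0 + 1 + 1 + 0 = 8
  Avon: 1 + 1 + 2 + 1 + 2 + 0 + 2 = 9
  Irvine: 0 + 2 + 0 + 2 + 0 + 2 + 1 = 7
  Harrow: 3 + 0 + 3 + 3 + 3 + 3 + 3 = 18

7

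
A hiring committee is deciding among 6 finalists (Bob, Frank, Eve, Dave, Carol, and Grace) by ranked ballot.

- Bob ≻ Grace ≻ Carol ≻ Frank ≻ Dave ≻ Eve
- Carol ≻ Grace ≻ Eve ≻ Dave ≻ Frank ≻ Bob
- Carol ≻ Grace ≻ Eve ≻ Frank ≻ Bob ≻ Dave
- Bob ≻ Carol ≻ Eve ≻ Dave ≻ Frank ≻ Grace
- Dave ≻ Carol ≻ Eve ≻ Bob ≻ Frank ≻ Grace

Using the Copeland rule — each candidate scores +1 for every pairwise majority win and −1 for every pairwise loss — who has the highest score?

Pairwise results:
  Bob vs Frank: Bob wins 3–2.
  Bob vs Eve: Eve wins 3–2.
  Bob vs Dave: Bob wins 3–2.
  Bob vs Carol: Carol wins 3–2.
  Bob vs Grace: Bob wins 3–2.
  Frank vs Eve: Eve wins 4–1.
  Frank vs Dave: Dave wins 3–2.
  Frank vs Carol: Carol wins 5–0.
  Frank vs Grace: Grace wins 3–2.
  Eve vs Dave: Eve wins 3–2.
  Eve vs Carol: Carol wins 5–0.
  Eve vs Grace: Grace wins 3–2.
  Dave vs Carol: Carol wins 4–1.
  Dave vs Grace: Grace wins 3–2.
  Carol vs Grace: Carol wins 4–1.
Copeland scores (wins − losses):
  Bob: 3 − 2 = 1
  Frank: 0 − 5 = -5
  Eve: 3 − 2 = 1
  Dave: 1 − 4 = -3
  Carol: 5 − 0 = 5
  Grace: 3 − 2 = 1
Carol has the best Copeland score.

Carol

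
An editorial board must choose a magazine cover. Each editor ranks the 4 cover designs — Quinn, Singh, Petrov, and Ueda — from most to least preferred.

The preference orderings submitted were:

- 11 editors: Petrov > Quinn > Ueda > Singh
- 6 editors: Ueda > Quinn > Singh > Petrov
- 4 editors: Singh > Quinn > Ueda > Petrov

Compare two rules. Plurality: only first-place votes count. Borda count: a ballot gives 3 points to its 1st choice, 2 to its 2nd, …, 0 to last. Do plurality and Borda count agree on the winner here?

No

Plurality first-place counts: Quinn 0, Singh 4, Petrov 11, Ueda 6 → Petrov.
Borda totals: Quinn 42, Singh 18, Petrov 33, Ueda 33 → Quinn.
The two rules disagree: plurality picks Petrov, Borda picks Quinn.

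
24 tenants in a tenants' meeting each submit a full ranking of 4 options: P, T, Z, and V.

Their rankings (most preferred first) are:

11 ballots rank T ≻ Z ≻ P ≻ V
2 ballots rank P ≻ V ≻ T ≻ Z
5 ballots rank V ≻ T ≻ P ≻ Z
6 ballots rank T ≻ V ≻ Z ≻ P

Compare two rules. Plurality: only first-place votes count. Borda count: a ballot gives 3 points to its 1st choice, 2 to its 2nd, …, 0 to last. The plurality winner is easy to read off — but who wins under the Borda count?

Plurality first-place counts: P 2, T 17, Z 0, V 5 → T.
Borda totals: P 22, T 63, Z 28, V 31 → T.

T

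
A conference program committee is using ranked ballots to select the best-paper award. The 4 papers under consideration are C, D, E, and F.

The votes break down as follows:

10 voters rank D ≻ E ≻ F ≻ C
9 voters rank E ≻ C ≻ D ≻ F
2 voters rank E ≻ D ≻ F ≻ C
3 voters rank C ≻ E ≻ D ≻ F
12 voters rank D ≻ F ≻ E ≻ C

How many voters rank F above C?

24

Ballots ranking F above C: 10+2+12 = 24.
Ballots ranking C above F: 9+3 = 12.
So 24 of 36 voters prefer F to C.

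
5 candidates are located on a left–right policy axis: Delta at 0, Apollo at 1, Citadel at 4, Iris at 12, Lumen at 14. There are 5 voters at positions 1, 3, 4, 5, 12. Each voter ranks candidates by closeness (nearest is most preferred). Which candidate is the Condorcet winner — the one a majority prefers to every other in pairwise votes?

With single-peaked preferences on a line, the Condorcet winner is the candidate closest to the median voter.
The median voter (position 4) is closest to Citadel at 4.
Check: Citadel vs Delta — voters closer to Citadel: 4 of 5.

Citadel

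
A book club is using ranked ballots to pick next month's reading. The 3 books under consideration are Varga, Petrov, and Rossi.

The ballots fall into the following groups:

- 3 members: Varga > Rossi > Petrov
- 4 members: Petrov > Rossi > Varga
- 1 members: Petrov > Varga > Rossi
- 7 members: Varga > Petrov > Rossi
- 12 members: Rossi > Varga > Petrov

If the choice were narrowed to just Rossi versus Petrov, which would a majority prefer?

Rossi

Ballots ranking Rossi above Petrov: 3+12 = 15.
Ballots ranking Petrov above Rossi: 4+1+7 = 12.
Rossi wins the head-to-head, 15–12.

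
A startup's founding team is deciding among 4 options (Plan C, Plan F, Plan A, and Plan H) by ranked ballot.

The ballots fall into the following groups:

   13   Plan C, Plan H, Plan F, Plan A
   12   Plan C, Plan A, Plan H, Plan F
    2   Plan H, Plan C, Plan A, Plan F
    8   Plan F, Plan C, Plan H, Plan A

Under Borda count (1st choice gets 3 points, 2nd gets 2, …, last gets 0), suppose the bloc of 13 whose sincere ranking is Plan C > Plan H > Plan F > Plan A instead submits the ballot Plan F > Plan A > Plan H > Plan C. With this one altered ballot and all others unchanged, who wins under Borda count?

Plan F

Borda totals with the altered ballot: Plan C 56, Plan F 63, Plan A 52, Plan H 39.
The switch changes the winner from Plan C to Plan F.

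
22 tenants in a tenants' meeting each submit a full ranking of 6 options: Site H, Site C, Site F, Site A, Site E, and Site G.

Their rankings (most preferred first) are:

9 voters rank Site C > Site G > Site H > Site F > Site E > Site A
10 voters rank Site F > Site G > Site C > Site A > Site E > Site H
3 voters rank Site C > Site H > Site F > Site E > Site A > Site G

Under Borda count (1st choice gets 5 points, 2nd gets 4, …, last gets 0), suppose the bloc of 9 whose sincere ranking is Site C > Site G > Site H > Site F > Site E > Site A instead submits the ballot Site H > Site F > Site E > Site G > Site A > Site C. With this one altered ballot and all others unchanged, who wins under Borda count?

Site F

Borda totals with the altered ballot: Site H 57, Site C 45, Site F 95, Site A 32, Site E 43, Site G 58.
The switch changes the winner from Site C to Site F.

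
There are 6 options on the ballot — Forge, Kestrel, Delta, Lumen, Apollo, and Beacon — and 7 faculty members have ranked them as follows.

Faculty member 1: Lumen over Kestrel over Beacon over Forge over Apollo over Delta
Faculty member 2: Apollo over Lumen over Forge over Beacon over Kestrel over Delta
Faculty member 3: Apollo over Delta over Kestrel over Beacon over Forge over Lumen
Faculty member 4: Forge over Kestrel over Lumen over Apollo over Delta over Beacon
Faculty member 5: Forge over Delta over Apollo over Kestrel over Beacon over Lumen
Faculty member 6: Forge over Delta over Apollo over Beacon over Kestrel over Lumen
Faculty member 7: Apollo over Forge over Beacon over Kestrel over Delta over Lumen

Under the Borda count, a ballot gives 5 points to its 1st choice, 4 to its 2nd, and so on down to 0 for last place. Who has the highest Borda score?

Borda scores:
  Forge: 2 + 3 + 1 + 5 + 5 + 5 + 4 = 25
  Kestrel: 4 + 1 + 3 + 4 + 2 + 1 + 2 = 17
  Delta: 0 + 0 + 4 + 1 + 4 + 4 + 1 = 14
  Lumen: 5 + 4 + 0 + 3 + 0 + 0 + 0 = 12
  Apollo: 1 + 5 + 5 + 2 + 3 + 3 + 5 = 24
  Beacon: 3 + 2 + 2 + 0 + 1 + 2 + 3 = 13
Forge has the highest total.

Forge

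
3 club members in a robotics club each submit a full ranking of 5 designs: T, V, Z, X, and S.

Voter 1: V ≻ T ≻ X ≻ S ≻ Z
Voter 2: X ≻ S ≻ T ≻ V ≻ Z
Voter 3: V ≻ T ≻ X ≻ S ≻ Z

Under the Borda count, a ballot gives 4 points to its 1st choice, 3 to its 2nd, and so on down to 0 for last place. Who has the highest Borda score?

V

Borda scores:
  T: 3 + 2 + 3 = 8
  V: 4 + 1 + 4 = 9
  Z: 0 + 0 + 0 = 0
  X: 2 + 4 + 2 = 8
  S: 1 + 3 + 1 = 5
V has the highest total.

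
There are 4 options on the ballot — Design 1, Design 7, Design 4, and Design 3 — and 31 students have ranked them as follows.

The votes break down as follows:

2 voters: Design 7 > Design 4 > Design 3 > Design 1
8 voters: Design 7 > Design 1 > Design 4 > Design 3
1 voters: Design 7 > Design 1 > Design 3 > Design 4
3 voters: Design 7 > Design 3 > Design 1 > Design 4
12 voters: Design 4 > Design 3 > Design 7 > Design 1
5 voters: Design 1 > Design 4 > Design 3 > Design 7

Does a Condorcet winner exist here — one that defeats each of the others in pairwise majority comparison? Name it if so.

None — there is no Condorcet winner

Head-to-head results (31 voters total):
Design 1 vs Design 7: Design 7 wins 26–5.
Design 1 vs Design 4: Design 1 wins 17–14.
Design 1 vs Design 3: Design 3 wins 17–14.
Design 7 vs Design 4: Design 4 wins 17–14.
Design 7 vs Design 3: Design 3 wins 17–14.
Design 4 vs Design 3: Design 4 wins 27–4.
No candidate beats all others: Design 1 beats Design 4 beats Design 7 beats Design 1, a majority cycle.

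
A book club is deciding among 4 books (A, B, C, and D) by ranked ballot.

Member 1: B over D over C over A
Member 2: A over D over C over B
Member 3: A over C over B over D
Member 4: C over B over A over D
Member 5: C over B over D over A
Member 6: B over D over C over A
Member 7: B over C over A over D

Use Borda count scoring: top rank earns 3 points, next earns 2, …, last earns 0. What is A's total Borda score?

8

Borda scores:
  A: 0 + 3 + 3 + 1 + 0 + 0 + 1 = 8
  B: 3 + 0 + 1 + 2 + 2 + 3 + 3 = 14
  C: 1 + 1 + 2 + 3 + 3 + 1 + 2 = 13
  D: 2 + 2 + 0 + 0 + 1 + 2 + 0 = 7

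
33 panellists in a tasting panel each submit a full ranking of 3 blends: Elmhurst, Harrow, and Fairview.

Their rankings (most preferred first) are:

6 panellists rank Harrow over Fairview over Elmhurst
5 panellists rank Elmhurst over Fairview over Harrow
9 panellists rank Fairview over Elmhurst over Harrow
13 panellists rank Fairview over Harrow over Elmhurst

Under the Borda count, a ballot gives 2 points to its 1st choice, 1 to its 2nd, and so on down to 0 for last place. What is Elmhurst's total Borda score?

19

Borda scores:
  Elmhurst: 6·0 + 5·2 + 9·1 + 13·0 = 19
  Harrow: 6·2 + 5·0 + 9·0 + 13·1 = 25
  Fairview: 6·1 + 5·1 + 9·2 + 13·2 = 55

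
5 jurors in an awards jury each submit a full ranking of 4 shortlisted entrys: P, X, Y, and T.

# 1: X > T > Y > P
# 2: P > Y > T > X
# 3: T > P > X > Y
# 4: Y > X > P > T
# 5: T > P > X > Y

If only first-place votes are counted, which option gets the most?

First-place vote totals:
  P: 1
  X: 1
  Y: 1
  T: 2
T has the most first-place votes.

T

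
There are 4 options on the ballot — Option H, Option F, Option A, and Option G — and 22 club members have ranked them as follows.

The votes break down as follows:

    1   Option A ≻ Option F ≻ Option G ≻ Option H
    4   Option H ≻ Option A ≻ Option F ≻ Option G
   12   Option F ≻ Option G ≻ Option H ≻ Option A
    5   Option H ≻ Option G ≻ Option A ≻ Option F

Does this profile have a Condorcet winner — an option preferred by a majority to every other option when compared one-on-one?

Yes

Head-to-head results (22 voters total):
Option H vs Option F: Option F wins 13–9.
Option H vs Option A: Option H wins 21–1.
Option H vs Option G: Option G wins 13–9.
Option F vs Option A: Option F wins 12–10.
Option F vs Option G: Option F wins 17–5.
Option A vs Option G: Option G wins 17–5.
Option F beats each rival — Option H (13–9), Option A (12–10), Option G (17–5) — so Option F is the Condorcet winner.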